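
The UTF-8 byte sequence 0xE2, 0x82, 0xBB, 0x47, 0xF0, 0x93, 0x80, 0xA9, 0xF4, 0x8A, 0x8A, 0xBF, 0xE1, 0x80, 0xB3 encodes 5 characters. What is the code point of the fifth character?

Offset 0: leading byte 0xE2 = 11100010 → 3-byte char #1 = E2 82 BB.
Offset 3: leading byte 0x47 = 01000111 → 1-byte char #2 = 47.
Offset 4: leading byte 0xF0 = 11110000 → 4-byte char #3 = F0 93 80 A9.
Offset 8: leading byte 0xF4 = 11110100 → 4-byte char #4 = F4 8A 8A BF.
Offset 12: leading byte 0xE1 = 11100001 → 3-byte char #5 = E1 80 B3.
Leading byte 0xE1 = 11100001 matches 1110xxxx → 3-byte sequence.
Byte 1: 0xE1 = 11100001, payload 0001 (4 bits).
Byte 2: 0x80 = 10000000 (10xxxxxx ✓), payload 000000.
Byte 3: 0xB3 = 10110011 (10xxxxxx ✓), payload 110011.
Concatenate: 0001000000110011 = 0x1033 (16 bits → U+1033).

U+1033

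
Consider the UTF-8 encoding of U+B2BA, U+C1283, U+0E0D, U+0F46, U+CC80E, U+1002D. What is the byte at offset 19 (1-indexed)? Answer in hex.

1-indexed offset 19 is 0-indexed offset 18.
U+B2BA → 3-byte form EB 8A BA at offsets 0–2.
U+C1283 → 4-byte form F3 81 8A 83 at offsets 3–6.
U+0E0D → 3-byte form E0 B8 8D at offsets 7–9.
U+0F46 → 3-byte form E0 BD 86 at offsets 10–12.
U+CC80E → 4-byte form F3 8C A0 8E at offsets 13–16.
U+1002D → 4-byte form F0 90 80 AD at offsets 17–20.
Offset 18 falls in char 6's range; it's byte 2 of F0 90 80 AD = 0x90.

0x90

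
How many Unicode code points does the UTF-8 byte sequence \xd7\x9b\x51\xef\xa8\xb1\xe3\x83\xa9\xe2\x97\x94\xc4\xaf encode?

Byte at offset 0: 0xD7 = 11010111 → 2-byte char (#1). Advance 2.
Byte at offset 2: 0x51 = 01010001 → 1-byte char (#2). Advance 1.
Byte at offset 3: 0xEF = 11101111 → 3-byte char (#3). Advance 3.
Byte at offset 6: 0xE3 = 11100011 → 3-byte char (#4). Advance 3.
Byte at offset 9: 0xE2 = 11100010 → 3-byte char (#5). Advance 3.
Byte at offset 12: 0xC4 = 11000100 → 2-byte char (#6). Advance 2.
Reached end at offset 14 after 6 code points.

6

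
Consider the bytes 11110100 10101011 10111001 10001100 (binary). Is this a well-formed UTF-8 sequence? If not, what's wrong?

invalid (encodes a value above U+10FFFF)

Leading byte 0xF4 = 11110100 → 4-byte form.
Payload = 0x12BE4C, which exceeds U+10FFFF, the maximum Unicode code point. (Leading bytes F5–FF, or F4 followed by ≥ 0x90, are invalid.)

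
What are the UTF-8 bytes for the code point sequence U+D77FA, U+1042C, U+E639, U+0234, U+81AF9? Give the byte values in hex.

U+D77FA: 4-byte form → F3 97 9F BA.
U+1042C: 4-byte form → F0 90 90 AC.
U+E639: 3-byte form → EE 98 B9.
U+0234: 2-byte form → C8 B4.
U+81AF9: 4-byte form → F2 81 AB B9.
Concatenated (17 bytes): F3 97 9F BA F0 90 90 AC EE 98 B9 C8 B4 F2 81 AB B9.

F3 97 9F BA F0 90 90 AC EE 98 B9 C8 B4 F2 81 AB B9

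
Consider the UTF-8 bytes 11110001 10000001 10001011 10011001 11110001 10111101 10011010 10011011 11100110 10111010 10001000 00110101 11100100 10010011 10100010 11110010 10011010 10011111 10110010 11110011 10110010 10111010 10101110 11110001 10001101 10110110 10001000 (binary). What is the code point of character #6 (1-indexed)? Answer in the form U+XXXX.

U+9A7F2

Offset 0: leading byte 0xF1 = 11110001 → 4-byte char #1 = F1 81 8B 99.
Offset 4: leading byte 0xF1 = 11110001 → 4-byte char #2 = F1 BD 9A 9B.
Offset 8: leading byte 0xE6 = 11100110 → 3-byte char #3 = E6 BA 88.
Offset 11: leading byte 0x35 = 00110101 → 1-byte char #4 = 35.
Offset 12: leading byte 0xE4 = 11100100 → 3-byte char #5 = E4 93 A2.
Offset 15: leading byte 0xF2 = 11110010 → 4-byte char #6 = F2 9A 9F B2.
Leading byte 0xF2 = 11110010 matches 11110xxx → 4-byte sequence.
Byte 1: 0xF2 = 11110010, payload 010 (3 bits).
Byte 2: 0x9A = 10011010 (10xxxxxx ✓), payload 011010.
Byte 3: 0x9F = 10011111 (10xxxxxx ✓), payload 011111.
Byte 4: 0xB2 = 10110010 (10xxxxxx ✓), payload 110010.
Concatenate: 010011010011111110010 = 0x9A7F2 (21 bits → U+9A7F2).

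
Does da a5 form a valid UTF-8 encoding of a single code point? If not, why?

valid

Leading byte 0xDA = 11011010 → 2-byte form.
Continuation bytes 0xA5=10100101 all match 10xxxxxx.
Decoded value 0x6A5 is ≥ 0x80 (shortest form) and not a surrogate.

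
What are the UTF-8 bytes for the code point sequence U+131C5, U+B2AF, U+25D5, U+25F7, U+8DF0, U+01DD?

F0 93 87 85 EB 8A AF E2 97 95 E2 97 B7 E8 B7 B0 C7 9D

U+131C5: 4-byte form → F0 93 87 85.
U+B2AF: 3-byte form → EB 8A AF.
U+25D5: 3-byte form → E2 97 95.
U+25F7: 3-byte form → E2 97 B7.
U+8DF0: 3-byte form → E8 B7 B0.
U+01DD: 2-byte form → C7 9D.
Concatenated (18 bytes): F0 93 87 85 EB 8A AF E2 97 95 E2 97 B7 E8 B7 B0 C7 9D.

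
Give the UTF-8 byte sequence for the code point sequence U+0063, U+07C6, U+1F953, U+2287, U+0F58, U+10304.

U+0063: 1-byte form → 63.
U+07C6: 2-byte form → DF 86.
U+1F953: 4-byte form → F0 9F A5 93.
U+2287: 3-byte form → E2 8A 87.
U+0F58: 3-byte form → E0 BD 98.
U+10304: 4-byte form → F0 90 8C 84.
Concatenated (17 bytes): 63 DF 86 F0 9F A5 93 E2 8A 87 E0 BD 98 F0 90 8C 84.

63 DF 86 F0 9F A5 93 E2 8A 87 E0 BD 98 F0 90 8C 84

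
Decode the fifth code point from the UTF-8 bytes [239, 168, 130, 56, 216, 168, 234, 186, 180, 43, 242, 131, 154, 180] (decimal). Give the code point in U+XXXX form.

Offset 0: leading byte 0xEF = 11101111 → 3-byte char #1 = EF A8 82.
Offset 3: leading byte 0x38 = 00111000 → 1-byte char #2 = 38.
Offset 4: leading byte 0xD8 = 11011000 → 2-byte char #3 = D8 A8.
Offset 6: leading byte 0xEA = 11101010 → 3-byte char #4 = EA BA B4.
Offset 9: leading byte 0x2B = 00101011 → 1-byte char #5 = 2B.
Leading byte 0x2B = 00101011 matches 0xxxxxxx → 1-byte sequence.
Byte 1: 0x2B = 00101011, payload 0101011 (7 bits).
Concatenate: 0101011 = 0x2B (7 bits → U+002B).

U+002B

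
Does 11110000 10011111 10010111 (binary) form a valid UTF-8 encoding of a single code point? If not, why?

invalid (sequence truncated)

Leading byte 0xF0 = 11110000 → 4-byte form, but only 3 bytes are present.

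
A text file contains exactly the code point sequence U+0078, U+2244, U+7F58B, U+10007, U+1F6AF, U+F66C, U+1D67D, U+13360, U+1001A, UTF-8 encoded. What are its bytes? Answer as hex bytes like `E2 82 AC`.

U+0078: 1-byte form → 78.
U+2244: 3-byte form → E2 89 84.
U+7F58B: 4-byte form → F1 BF 96 8B.
U+10007: 4-byte form → F0 90 80 87.
U+1F6AF: 4-byte form → F0 9F 9A AF.
U+F66C: 3-byte form → EF 99 AC.
U+1D67D: 4-byte form → F0 9D 99 BD.
U+13360: 4-byte form → F0 93 8D A0.
U+1001A: 4-byte form → F0 90 80 9A.
Concatenated (31 bytes): 78 E2 89 84 F1 BF 96 8B F0 90 80 87 F0 9F 9A AF EF 99 AC F0 9D 99 BD F0 93 8D A0 F0 90 80 9A.

78 E2 89 84 F1 BF 96 8B F0 90 80 87 F0 9F 9A AF EF 99 AC F0 9D 99 BD F0 93 8D A0 F0 90 80 9A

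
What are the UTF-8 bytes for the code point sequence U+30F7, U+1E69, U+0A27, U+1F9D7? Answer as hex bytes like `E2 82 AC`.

U+30F7: 3-byte form → E3 83 B7.
U+1E69: 3-byte form → E1 B9 A9.
U+0A27: 3-byte form → E0 A8 A7.
U+1F9D7: 4-byte form → F0 9F A7 97.
Concatenated (13 bytes): E3 83 B7 E1 B9 A9 E0 A8 A7 F0 9F A7 97.

E3 83 B7 E1 B9 A9 E0 A8 A7 F0 9F A7 97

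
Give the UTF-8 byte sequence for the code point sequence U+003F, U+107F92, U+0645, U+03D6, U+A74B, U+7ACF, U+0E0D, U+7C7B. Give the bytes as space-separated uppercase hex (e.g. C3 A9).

U+003F: 1-byte form → 3F.
U+107F92: 4-byte form → F4 87 BE 92.
U+0645: 2-byte form → D9 85.
U+03D6: 2-byte form → CF 96.
U+A74B: 3-byte form → EA 9D 8B.
U+7ACF: 3-byte form → E7 AB 8F.
U+0E0D: 3-byte form → E0 B8 8D.
U+7C7B: 3-byte form → E7 B1 BB.
Concatenated (21 bytes): 3F F4 87 BE 92 D9 85 CF 96 EA 9D 8B E7 AB 8F E0 B8 8D E7 B1 BB.

3F F4 87 BE 92 D9 85 CF 96 EA 9D 8B E7 AB 8F E0 B8 8D E7 B1 BB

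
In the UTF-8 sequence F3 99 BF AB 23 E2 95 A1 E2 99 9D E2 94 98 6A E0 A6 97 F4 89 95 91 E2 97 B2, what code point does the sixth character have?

U+006A

Offset 0: leading byte 0xF3 = 11110011 → 4-byte char #1 = F3 99 BF AB.
Offset 4: leading byte 0x23 = 00100011 → 1-byte char #2 = 23.
Offset 5: leading byte 0xE2 = 11100010 → 3-byte char #3 = E2 95 A1.
Offset 8: leading byte 0xE2 = 11100010 → 3-byte char #4 = E2 99 9D.
Offset 11: leading byte 0xE2 = 11100010 → 3-byte char #5 = E2 94 98.
Offset 14: leading byte 0x6A = 01101010 → 1-byte char #6 = 6A.
Leading byte 0x6A = 01101010 matches 0xxxxxxx → 1-byte sequence.
Byte 1: 0x6A = 01101010, payload 1101010 (7 bits).
Concatenate: 1101010 = 0x6A (7 bits → U+006A).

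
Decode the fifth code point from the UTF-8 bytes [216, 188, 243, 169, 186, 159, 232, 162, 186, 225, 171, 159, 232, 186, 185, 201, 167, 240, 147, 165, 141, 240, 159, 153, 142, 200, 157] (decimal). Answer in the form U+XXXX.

Offset 0: leading byte 0xD8 = 11011000 → 2-byte char #1 = D8 BC.
Offset 2: leading byte 0xF3 = 11110011 → 4-byte char #2 = F3 A9 BA 9F.
Offset 6: leading byte 0xE8 = 11101000 → 3-byte char #3 = E8 A2 BA.
Offset 9: leading byte 0xE1 = 11100001 → 3-byte char #4 = E1 AB 9F.
Offset 12: leading byte 0xE8 = 11101000 → 3-byte char #5 = E8 BA B9.
Leading byte 0xE8 = 11101000 matches 1110xxxx → 3-byte sequence.
Byte 1: 0xE8 = 11101000, payload 1000 (4 bits).
Byte 2: 0xBA = 10111010 (10xxxxxx ✓), payload 111010.
Byte 3: 0xB9 = 10111001 (10xxxxxx ✓), payload 111001.
Concatenate: 1000111010111001 = 0x8EB9 (16 bits → U+8EB9).

U+8EB9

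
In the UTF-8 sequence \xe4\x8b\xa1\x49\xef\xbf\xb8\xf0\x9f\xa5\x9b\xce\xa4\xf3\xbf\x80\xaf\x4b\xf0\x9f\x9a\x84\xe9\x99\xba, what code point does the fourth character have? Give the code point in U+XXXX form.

U+1F95B

Offset 0: leading byte 0xE4 = 11100100 → 3-byte char #1 = E4 8B A1.
Offset 3: leading byte 0x49 = 01001001 → 1-byte char #2 = 49.
Offset 4: leading byte 0xEF = 11101111 → 3-byte char #3 = EF BF B8.
Offset 7: leading byte 0xF0 = 11110000 → 4-byte char #4 = F0 9F A5 9B.
Leading byte 0xF0 = 11110000 matches 11110xxx → 4-byte sequence.
Byte 1: 0xF0 = 11110000, payload 000 (3 bits).
Byte 2: 0x9F = 10011111 (10xxxxxx ✓), payload 011111.
Byte 3: 0xA5 = 10100101 (10xxxxxx ✓), payload 100101.
Byte 4: 0x9B = 10011011 (10xxxxxx ✓), payload 011011.
Concatenate: 000011111100101011011 = 0x1F95B (21 bits → U+1F95B).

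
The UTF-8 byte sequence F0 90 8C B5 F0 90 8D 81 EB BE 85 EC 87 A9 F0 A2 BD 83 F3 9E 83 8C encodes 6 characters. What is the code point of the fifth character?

Offset 0: leading byte 0xF0 = 11110000 → 4-byte char #1 = F0 90 8C B5.
Offset 4: leading byte 0xF0 = 11110000 → 4-byte char #2 = F0 90 8D 81.
Offset 8: leading byte 0xEB = 11101011 → 3-byte char #3 = EB BE 85.
Offset 11: leading byte 0xEC = 11101100 → 3-byte char #4 = EC 87 A9.
Offset 14: leading byte 0xF0 = 11110000 → 4-byte char #5 = F0 A2 BD 83.
Leading byte 0xF0 = 11110000 matches 11110xxx → 4-byte sequence.
Byte 1: 0xF0 = 11110000, payload 000 (3 bits).
Byte 2: 0xA2 = 10100010 (10xxxxxx ✓), payload 100010.
Byte 3: 0xBD = 10111101 (10xxxxxx ✓), payload 111101.
Byte 4: 0x83 = 10000011 (10xxxxxx ✓), payload 000011.
Concatenate: 000100010111101000011 = 0x22F43 (21 bits → U+22F43).

U+22F43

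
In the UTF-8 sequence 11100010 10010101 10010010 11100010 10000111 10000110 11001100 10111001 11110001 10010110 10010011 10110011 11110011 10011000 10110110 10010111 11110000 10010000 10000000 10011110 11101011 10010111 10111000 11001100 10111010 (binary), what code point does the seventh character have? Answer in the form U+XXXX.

Offset 0: leading byte 0xE2 = 11100010 → 3-byte char #1 = E2 95 92.
Offset 3: leading byte 0xE2 = 11100010 → 3-byte char #2 = E2 87 86.
Offset 6: leading byte 0xCC = 11001100 → 2-byte char #3 = CC B9.
Offset 8: leading byte 0xF1 = 11110001 → 4-byte char #4 = F1 96 93 B3.
Offset 12: leading byte 0xF3 = 11110011 → 4-byte char #5 = F3 98 B6 97.
Offset 16: leading byte 0xF0 = 11110000 → 4-byte char #6 = F0 90 80 9E.
Offset 20: leading byte 0xEB = 11101011 → 3-byte char #7 = EB 97 B8.
Leading byte 0xEB = 11101011 matches 1110xxxx → 3-byte sequence.
Byte 1: 0xEB = 11101011, payload 1011 (4 bits).
Byte 2: 0x97 = 10010111 (10xxxxxx ✓), payload 010111.
Byte 3: 0xB8 = 10111000 (10xxxxxx ✓), payload 111000.
Concatenate: 1011010111111000 = 0xB5F8 (16 bits → U+B5F8).

U+B5F8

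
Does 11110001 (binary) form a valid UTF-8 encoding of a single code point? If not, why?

Leading byte 0xF1 = 11110001 → 4-byte form, but only 1 byte is present.

invalid (sequence truncated)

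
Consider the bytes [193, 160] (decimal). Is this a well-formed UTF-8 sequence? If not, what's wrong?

invalid (overlong encoding)

Leading byte 0xC1 = 11000001 → 2-byte form.
Continuation bytes all match 10xxxxxx. Payload decodes to 0x60.
But 0x60 < 0x80, the minimum for a 2-byte sequence — this is an overlong encoding.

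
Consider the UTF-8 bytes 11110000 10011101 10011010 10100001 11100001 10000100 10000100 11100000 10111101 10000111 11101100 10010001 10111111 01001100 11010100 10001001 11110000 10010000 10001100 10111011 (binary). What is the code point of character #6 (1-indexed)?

U+0509

Offset 0: leading byte 0xF0 = 11110000 → 4-byte char #1 = F0 9D 9A A1.
Offset 4: leading byte 0xE1 = 11100001 → 3-byte char #2 = E1 84 84.
Offset 7: leading byte 0xE0 = 11100000 → 3-byte char #3 = E0 BD 87.
Offset 10: leading byte 0xEC = 11101100 → 3-byte char #4 = EC 91 BF.
Offset 13: leading byte 0x4C = 01001100 → 1-byte char #5 = 4C.
Offset 14: leading byte 0xD4 = 11010100 → 2-byte char #6 = D4 89.
Leading byte 0xD4 = 11010100 matches 110xxxxx → 2-byte sequence.
Byte 1: 0xD4 = 11010100, payload 10100 (5 bits).
Byte 2: 0x89 = 10001001 (10xxxxxx ✓), payload 001001.
Concatenate: 10100001001 = 0x509 (11 bits → U+0509).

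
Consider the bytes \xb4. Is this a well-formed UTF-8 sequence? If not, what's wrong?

Byte 0xB4 = 10110100 has the form 10xxxxxx — a continuation byte — but there is no preceding leading byte.

invalid (continuation byte with no leading byte)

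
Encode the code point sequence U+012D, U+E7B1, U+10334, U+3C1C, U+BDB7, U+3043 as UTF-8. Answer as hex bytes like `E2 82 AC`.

U+012D: 2-byte form → C4 AD.
U+E7B1: 3-byte form → EE 9E B1.
U+10334: 4-byte form → F0 90 8C B4.
U+3C1C: 3-byte form → E3 B0 9C.
U+BDB7: 3-byte form → EB B6 B7.
U+3043: 3-byte form → E3 81 83.
Concatenated (18 bytes): C4 AD EE 9E B1 F0 90 8C B4 E3 B0 9C EB B6 B7 E3 81 83.

C4 AD EE 9E B1 F0 90 8C B4 E3 B0 9C EB B6 B7 E3 81 83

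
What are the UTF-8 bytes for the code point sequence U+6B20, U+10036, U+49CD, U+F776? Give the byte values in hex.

U+6B20: 3-byte form → E6 AC A0.
U+10036: 4-byte form → F0 90 80 B6.
U+49CD: 3-byte form → E4 A7 8D.
U+F776: 3-byte form → EF 9D B6.
Concatenated (13 bytes): E6 AC A0 F0 90 80 B6 E4 A7 8D EF 9D B6.

E6 AC A0 F0 90 80 B6 E4 A7 8D EF 9D B6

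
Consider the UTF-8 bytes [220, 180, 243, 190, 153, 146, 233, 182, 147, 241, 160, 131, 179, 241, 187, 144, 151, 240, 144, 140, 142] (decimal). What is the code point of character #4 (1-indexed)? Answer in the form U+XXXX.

U+600F3

Offset 0: leading byte 0xDC = 11011100 → 2-byte char #1 = DC B4.
Offset 2: leading byte 0xF3 = 11110011 → 4-byte char #2 = F3 BE 99 92.
Offset 6: leading byte 0xE9 = 11101001 → 3-byte char #3 = E9 B6 93.
Offset 9: leading byte 0xF1 = 11110001 → 4-byte char #4 = F1 A0 83 B3.
Leading byte 0xF1 = 11110001 matches 11110xxx → 4-byte sequence.
Byte 1: 0xF1 = 11110001, payload 001 (3 bits).
Byte 2: 0xA0 = 10100000 (10xxxxxx ✓), payload 100000.
Byte 3: 0x83 = 10000011 (10xxxxxx ✓), payload 000011.
Byte 4: 0xB3 = 10110011 (10xxxxxx ✓), payload 110011.
Concatenate: 001100000000011110011 = 0x600F3 (21 bits → U+600F3).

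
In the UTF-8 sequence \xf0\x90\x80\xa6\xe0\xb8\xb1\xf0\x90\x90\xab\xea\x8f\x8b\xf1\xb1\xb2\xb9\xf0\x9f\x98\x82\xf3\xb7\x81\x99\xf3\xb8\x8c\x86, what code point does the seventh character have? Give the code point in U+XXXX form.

U+F7059

Offset 0: leading byte 0xF0 = 11110000 → 4-byte char #1 = F0 90 80 A6.
Offset 4: leading byte 0xE0 = 11100000 → 3-byte char #2 = E0 B8 B1.
Offset 7: leading byte 0xF0 = 11110000 → 4-byte char #3 = F0 90 90 AB.
Offset 11: leading byte 0xEA = 11101010 → 3-byte char #4 = EA 8F 8B.
Offset 14: leading byte 0xF1 = 11110001 → 4-byte char #5 = F1 B1 B2 B9.
Offset 18: leading byte 0xF0 = 11110000 → 4-byte char #6 = F0 9F 98 82.
Offset 22: leading byte 0xF3 = 11110011 → 4-byte char #7 = F3 B7 81 99.
Leading byte 0xF3 = 11110011 matches 11110xxx → 4-byte sequence.
Byte 1: 0xF3 = 11110011, payload 011 (3 bits).
Byte 2: 0xB7 = 10110111 (10xxxxxx ✓), payload 110111.
Byte 3: 0x81 = 10000001 (10xxxxxx ✓), payload 000001.
Byte 4: 0x99 = 10011001 (10xxxxxx ✓), payload 011001.
Concatenate: 011110111000001011001 = 0xF7059 (21 bits → U+F7059).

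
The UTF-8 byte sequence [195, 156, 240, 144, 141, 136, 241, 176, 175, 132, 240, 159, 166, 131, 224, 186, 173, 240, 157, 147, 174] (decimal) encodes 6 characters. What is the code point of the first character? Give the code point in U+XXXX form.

Offset 0: leading byte 0xC3 = 11000011 → 2-byte char #1 = C3 9C.
Leading byte 0xC3 = 11000011 matches 110xxxxx → 2-byte sequence.
Byte 1: 0xC3 = 11000011, payload 00011 (5 bits).
Byte 2: 0x9C = 10011100 (10xxxxxx ✓), payload 011100.
Concatenate: 00011011100 = 0xDC (11 bits → U+00DC).

U+00DC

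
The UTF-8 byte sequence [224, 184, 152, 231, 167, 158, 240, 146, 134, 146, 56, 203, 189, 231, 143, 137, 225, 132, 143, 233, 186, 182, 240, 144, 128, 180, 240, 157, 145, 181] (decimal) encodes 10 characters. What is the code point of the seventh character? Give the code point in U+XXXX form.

U+110F

Offset 0: leading byte 0xE0 = 11100000 → 3-byte char #1 = E0 B8 98.
Offset 3: leading byte 0xE7 = 11100111 → 3-byte char #2 = E7 A7 9E.
Offset 6: leading byte 0xF0 = 11110000 → 4-byte char #3 = F0 92 86 92.
Offset 10: leading byte 0x38 = 00111000 → 1-byte char #4 = 38.
Offset 11: leading byte 0xCB = 11001011 → 2-byte char #5 = CB BD.
Offset 13: leading byte 0xE7 = 11100111 → 3-byte char #6 = E7 8F 89.
Offset 16: leading byte 0xE1 = 11100001 → 3-byte char #7 = E1 84 8F.
Leading byte 0xE1 = 11100001 matches 1110xxxx → 3-byte sequence.
Byte 1: 0xE1 = 11100001, payload 0001 (4 bits).
Byte 2: 0x84 = 10000100 (10xxxxxx ✓), payload 000100.
Byte 3: 0x8F = 10001111 (10xxxxxx ✓), payload 001111.
Concatenate: 0001000100001111 = 0x110F (16 bits → U+110F).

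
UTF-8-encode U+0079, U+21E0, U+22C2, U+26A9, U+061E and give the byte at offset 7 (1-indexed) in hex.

1-indexed offset 7 is 0-indexed offset 6.
U+0079 → 1-byte form 79 at offsets 0–0.
U+21E0 → 3-byte form E2 87 A0 at offsets 1–3.
U+22C2 → 3-byte form E2 8B 82 at offsets 4–6.
Offset 6 falls in char 3's range; it's byte 3 of E2 8B 82 = 0x82.

0x82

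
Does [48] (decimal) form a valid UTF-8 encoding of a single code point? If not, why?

Leading byte 0x30 = 00110000 → 1-byte form.

valid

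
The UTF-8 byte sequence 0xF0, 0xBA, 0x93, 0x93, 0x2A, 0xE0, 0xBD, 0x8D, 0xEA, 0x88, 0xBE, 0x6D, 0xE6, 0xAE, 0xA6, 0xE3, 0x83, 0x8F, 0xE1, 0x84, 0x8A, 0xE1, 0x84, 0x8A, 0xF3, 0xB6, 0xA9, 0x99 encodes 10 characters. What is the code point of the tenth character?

U+F6A59

Offset 0: leading byte 0xF0 = 11110000 → 4-byte char #1 = F0 BA 93 93.
Offset 4: leading byte 0x2A = 00101010 → 1-byte char #2 = 2A.
Offset 5: leading byte 0xE0 = 11100000 → 3-byte char #3 = E0 BD 8D.
Offset 8: leading byte 0xEA = 11101010 → 3-byte char #4 = EA 88 BE.
Offset 11: leading byte 0x6D = 01101101 → 1-byte char #5 = 6D.
Offset 12: leading byte 0xE6 = 11100110 → 3-byte char #6 = E6 AE A6.
Offset 15: leading byte 0xE3 = 11100011 → 3-byte char #7 = E3 83 8F.
Offset 18: leading byte 0xE1 = 11100001 → 3-byte char #8 = E1 84 8A.
Offset 21: leading byte 0xE1 = 11100001 → 3-byte char #9 = E1 84 8A.
Offset 24: leading byte 0xF3 = 11110011 → 4-byte char #10 = F3 B6 A9 99.
Leading byte 0xF3 = 11110011 matches 11110xxx → 4-byte sequence.
Byte 1: 0xF3 = 11110011, payload 011 (3 bits).
Byte 2: 0xB6 = 10110110 (10xxxxxx ✓), payload 110110.
Byte 3: 0xA9 = 10101001 (10xxxxxx ✓), payload 101001.
Byte 4: 0x99 = 10011001 (10xxxxxx ✓), payload 011001.
Concatenate: 011110110101001011001 = 0xF6A59 (21 bits → U+F6A59).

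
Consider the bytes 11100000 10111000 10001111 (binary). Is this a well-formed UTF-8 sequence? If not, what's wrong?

valid

Leading byte 0xE0 = 11100000 → 3-byte form.
Continuation bytes 0xB8=10111000, 0x8F=10001111 all match 10xxxxxx.
Decoded value 0xE0F is ≥ 0x800 (shortest form) and not a surrogate.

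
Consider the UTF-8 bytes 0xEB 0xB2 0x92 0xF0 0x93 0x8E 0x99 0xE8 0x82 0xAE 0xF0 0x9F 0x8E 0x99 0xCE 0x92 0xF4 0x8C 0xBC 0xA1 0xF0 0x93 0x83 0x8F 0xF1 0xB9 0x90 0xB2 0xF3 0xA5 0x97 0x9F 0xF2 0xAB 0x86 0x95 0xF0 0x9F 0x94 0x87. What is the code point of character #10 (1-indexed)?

U+AB195

Offset 0: leading byte 0xEB = 11101011 → 3-byte char #1 = EB B2 92.
Offset 3: leading byte 0xF0 = 11110000 → 4-byte char #2 = F0 93 8E 99.
Offset 7: leading byte 0xE8 = 11101000 → 3-byte char #3 = E8 82 AE.
Offset 10: leading byte 0xF0 = 11110000 → 4-byte char #4 = F0 9F 8E 99.
Offset 14: leading byte 0xCE = 11001110 → 2-byte char #5 = CE 92.
Offset 16: leading byte 0xF4 = 11110100 → 4-byte char #6 = F4 8C BC A1.
Offset 20: leading byte 0xF0 = 11110000 → 4-byte char #7 = F0 93 83 8F.
Offset 24: leading byte 0xF1 = 11110001 → 4-byte char #8 = F1 B9 90 B2.
Offset 28: leading byte 0xF3 = 11110011 → 4-byte char #9 = F3 A5 97 9F.
Offset 32: leading byte 0xF2 = 11110010 → 4-byte char #10 = F2 AB 86 95.
Leading byte 0xF2 = 11110010 matches 11110xxx → 4-byte sequence.
Byte 1: 0xF2 = 11110010, payload 010 (3 bits).
Byte 2: 0xAB = 10101011 (10xxxxxx ✓), payload 101011.
Byte 3: 0x86 = 10000110 (10xxxxxx ✓), payload 000110.
Byte 4: 0x95 = 10010101 (10xxxxxx ✓), payload 010101.
Concatenate: 010101011000110010101 = 0xAB195 (21 bits → U+AB195).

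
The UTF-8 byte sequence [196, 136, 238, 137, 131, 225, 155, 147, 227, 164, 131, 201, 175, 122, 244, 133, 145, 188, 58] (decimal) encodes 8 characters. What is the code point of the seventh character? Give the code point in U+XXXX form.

U+10547C

Offset 0: leading byte 0xC4 = 11000100 → 2-byte char #1 = C4 88.
Offset 2: leading byte 0xEE = 11101110 → 3-byte char #2 = EE 89 83.
Offset 5: leading byte 0xE1 = 11100001 → 3-byte char #3 = E1 9B 93.
Offset 8: leading byte 0xE3 = 11100011 → 3-byte char #4 = E3 A4 83.
Offset 11: leading byte 0xC9 = 11001001 → 2-byte char #5 = C9 AF.
Offset 13: leading byte 0x7A = 01111010 → 1-byte char #6 = 7A.
Offset 14: leading byte 0xF4 = 11110100 → 4-byte char #7 = F4 85 91 BC.
Leading byte 0xF4 = 11110100 matches 11110xxx → 4-byte sequence.
Byte 1: 0xF4 = 11110100, payload 100 (3 bits).
Byte 2: 0x85 = 10000101 (10xxxxxx ✓), payload 000101.
Byte 3: 0x91 = 10010001 (10xxxxxx ✓), payload 010001.
Byte 4: 0xBC = 10111100 (10xxxxxx ✓), payload 111100.
Concatenate: 100000101010001111100 = 0x10547C (21 bits → U+10547C).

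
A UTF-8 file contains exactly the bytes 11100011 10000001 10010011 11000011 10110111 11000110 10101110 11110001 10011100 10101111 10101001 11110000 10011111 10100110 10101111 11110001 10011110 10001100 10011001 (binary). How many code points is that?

Byte at offset 0: 0xE3 = 11100011 → 3-byte char (#1). Advance 3.
Byte at offset 3: 0xC3 = 11000011 → 2-byte char (#2). Advance 2.
Byte at offset 5: 0xC6 = 11000110 → 2-byte char (#3). Advance 2.
Byte at offset 7: 0xF1 = 11110001 → 4-byte char (#4). Advance 4.
Byte at offset 11: 0xF0 = 11110000 → 4-byte char (#5). Advance 4.
Byte at offset 15: 0xF1 = 11110001 → 4-byte char (#6). Advance 4.
Reached end at offset 19 after 6 code points.

6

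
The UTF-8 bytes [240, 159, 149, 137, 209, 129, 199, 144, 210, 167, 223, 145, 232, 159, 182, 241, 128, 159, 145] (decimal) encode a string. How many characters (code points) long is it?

7

Byte at offset 0: 0xF0 = 11110000 → 4-byte char (#1). Advance 4.
Byte at offset 4: 0xD1 = 11010001 → 2-byte char (#2). Advance 2.
Byte at offset 6: 0xC7 = 11000111 → 2-byte char (#3). Advance 2.
Byte at offset 8: 0xD2 = 11010010 → 2-byte char (#4). Advance 2.
Byte at offset 10: 0xDF = 11011111 → 2-byte char (#5). Advance 2.
Byte at offset 12: 0xE8 = 11101000 → 3-byte char (#6). Advance 3.
Byte at offset 15: 0xF1 = 11110001 → 4-byte char (#7). Advance 4.
Reached end at offset 19 after 7 code points.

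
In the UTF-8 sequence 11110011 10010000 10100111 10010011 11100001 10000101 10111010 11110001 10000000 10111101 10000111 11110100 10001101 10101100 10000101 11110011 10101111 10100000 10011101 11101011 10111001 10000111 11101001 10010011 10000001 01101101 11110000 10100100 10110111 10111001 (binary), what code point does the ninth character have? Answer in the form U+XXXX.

Offset 0: leading byte 0xF3 = 11110011 → 4-byte char #1 = F3 90 A7 93.
Offset 4: leading byte 0xE1 = 11100001 → 3-byte char #2 = E1 85 BA.
Offset 7: leading byte 0xF1 = 11110001 → 4-byte char #3 = F1 80 BD 87.
Offset 11: leading byte 0xF4 = 11110100 → 4-byte char #4 = F4 8D AC 85.
Offset 15: leading byte 0xF3 = 11110011 → 4-byte char #5 = F3 AF A0 9D.
Offset 19: leading byte 0xEB = 11101011 → 3-byte char #6 = EB B9 87.
Offset 22: leading byte 0xE9 = 11101001 → 3-byte char #7 = E9 93 81.
Offset 25: leading byte 0x6D = 01101101 → 1-byte char #8 = 6D.
Offset 26: leading byte 0xF0 = 11110000 → 4-byte char #9 = F0 A4 B7 B9.
Leading byte 0xF0 = 11110000 matches 11110xxx → 4-byte sequence.
Byte 1: 0xF0 = 11110000, payload 000 (3 bits).
Byte 2: 0xA4 = 10100100 (10xxxxxx ✓), payload 100100.
Byte 3: 0xB7 = 10110111 (10xxxxxx ✓), payload 110111.
Byte 4: 0xB9 = 10111001 (10xxxxxx ✓), payload 111001.
Concatenate: 000100100110111111001 = 0x24DF9 (21 bits → U+24DF9).

U+24DF9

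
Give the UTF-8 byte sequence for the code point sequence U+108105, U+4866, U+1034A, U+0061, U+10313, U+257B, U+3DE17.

F4 88 84 85 E4 A1 A6 F0 90 8D 8A 61 F0 90 8C 93 E2 95 BB F0 BD B8 97

U+108105: 4-byte form → F4 88 84 85.
U+4866: 3-byte form → E4 A1 A6.
U+1034A: 4-byte form → F0 90 8D 8A.
U+0061: 1-byte form → 61.
U+10313: 4-byte form → F0 90 8C 93.
U+257B: 3-byte form → E2 95 BB.
U+3DE17: 4-byte form → F0 BD B8 97.
Concatenated (23 bytes): F4 88 84 85 E4 A1 A6 F0 90 8D 8A 61 F0 90 8C 93 E2 95 BB F0 BD B8 97.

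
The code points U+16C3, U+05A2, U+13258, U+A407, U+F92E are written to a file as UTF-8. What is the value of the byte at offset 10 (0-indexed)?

0x90

U+16C3 → 3-byte form E1 9B 83 at offsets 0–2.
U+05A2 → 2-byte form D6 A2 at offsets 3–4.
U+13258 → 4-byte form F0 93 89 98 at offsets 5–8.
U+A407 → 3-byte form EA 90 87 at offsets 9–11.
Offset 10 falls in char 4's range; it's byte 2 of EA 90 87 = 0x90.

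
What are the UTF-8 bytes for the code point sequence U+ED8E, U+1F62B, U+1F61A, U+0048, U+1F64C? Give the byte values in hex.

EE B6 8E F0 9F 98 AB F0 9F 98 9A 48 F0 9F 99 8C

U+ED8E: 3-byte form → EE B6 8E.
U+1F62B: 4-byte form → F0 9F 98 AB.
U+1F61A: 4-byte form → F0 9F 98 9A.
U+0048: 1-byte form → 48.
U+1F64C: 4-byte form → F0 9F 99 8C.
Concatenated (16 bytes): EE B6 8E F0 9F 98 AB F0 9F 98 9A 48 F0 9F 99 8C.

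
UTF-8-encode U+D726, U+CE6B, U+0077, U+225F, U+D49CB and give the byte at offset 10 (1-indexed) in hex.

1-indexed offset 10 is 0-indexed offset 9.
U+D726 → 3-byte form ED 9C A6 at offsets 0–2.
U+CE6B → 3-byte form EC B9 AB at offsets 3–5.
U+0077 → 1-byte form 77 at offsets 6–6.
U+225F → 3-byte form E2 89 9F at offsets 7–9.
Offset 9 falls in char 4's range; it's byte 3 of E2 89 9F = 0x9F.

0x9F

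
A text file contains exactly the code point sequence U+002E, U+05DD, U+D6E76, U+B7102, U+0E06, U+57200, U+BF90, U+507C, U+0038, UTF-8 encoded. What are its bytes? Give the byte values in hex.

U+002E: 1-byte form → 2E.
U+05DD: 2-byte form → D7 9D.
U+D6E76: 4-byte form → F3 96 B9 B6.
U+B7102: 4-byte form → F2 B7 84 82.
U+0E06: 3-byte form → E0 B8 86.
U+57200: 4-byte form → F1 97 88 80.
U+BF90: 3-byte form → EB BE 90.
U+507C: 3-byte form → E5 81 BC.
U+0038: 1-byte form → 38.
Concatenated (25 bytes): 2E D7 9D F3 96 B9 B6 F2 B7 84 82 E0 B8 86 F1 97 88 80 EB BE 90 E5 81 BC 38.

2E D7 9D F3 96 B9 B6 F2 B7 84 82 E0 B8 86 F1 97 88 80 EB BE 90 E5 81 BC 38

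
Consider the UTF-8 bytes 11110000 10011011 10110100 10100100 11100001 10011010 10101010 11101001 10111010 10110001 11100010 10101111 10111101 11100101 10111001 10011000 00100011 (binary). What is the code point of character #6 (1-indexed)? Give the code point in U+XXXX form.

U+0023

Offset 0: leading byte 0xF0 = 11110000 → 4-byte char #1 = F0 9B B4 A4.
Offset 4: leading byte 0xE1 = 11100001 → 3-byte char #2 = E1 9A AA.
Offset 7: leading byte 0xE9 = 11101001 → 3-byte char #3 = E9 BA B1.
Offset 10: leading byte 0xE2 = 11100010 → 3-byte char #4 = E2 AF BD.
Offset 13: leading byte 0xE5 = 11100101 → 3-byte char #5 = E5 B9 98.
Offset 16: leading byte 0x23 = 00100011 → 1-byte char #6 = 23.
Leading byte 0x23 = 00100011 matches 0xxxxxxx → 1-byte sequence.
Byte 1: 0x23 = 00100011, payload 0100011 (7 bits).
Concatenate: 0100011 = 0x23 (7 bits → U+0023).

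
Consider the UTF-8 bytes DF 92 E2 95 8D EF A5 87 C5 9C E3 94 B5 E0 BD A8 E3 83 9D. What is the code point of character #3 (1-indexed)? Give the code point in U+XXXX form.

U+F947

Offset 0: leading byte 0xDF = 11011111 → 2-byte char #1 = DF 92.
Offset 2: leading byte 0xE2 = 11100010 → 3-byte char #2 = E2 95 8D.
Offset 5: leading byte 0xEF = 11101111 → 3-byte char #3 = EF A5 87.
Leading byte 0xEF = 11101111 matches 1110xxxx → 3-byte sequence.
Byte 1: 0xEF = 11101111, payload 1111 (4 bits).
Byte 2: 0xA5 = 10100101 (10xxxxxx ✓), payload 100101.
Byte 3: 0x87 = 10000111 (10xxxxxx ✓), payload 000111.
Concatenate: 1111100101000111 = 0xF947 (16 bits → U+F947).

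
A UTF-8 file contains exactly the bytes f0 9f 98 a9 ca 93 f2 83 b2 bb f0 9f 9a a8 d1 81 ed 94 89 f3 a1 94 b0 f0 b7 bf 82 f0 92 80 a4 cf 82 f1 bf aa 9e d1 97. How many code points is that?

Byte at offset 0: 0xF0 = 11110000 → 4-byte char (#1). Advance 4.
Byte at offset 4: 0xCA = 11001010 → 2-byte char (#2). Advance 2.
Byte at offset 6: 0xF2 = 11110010 → 4-byte char (#3). Advance 4.
Byte at offset 10: 0xF0 = 11110000 → 4-byte char (#4). Advance 4.
Byte at offset 14: 0xD1 = 11010001 → 2-byte char (#5). Advance 2.
Byte at offset 16: 0xED = 11101101 → 3-byte char (#6). Advance 3.
Byte at offset 19: 0xF3 = 11110011 → 4-byte char (#7). Advance 4.
Byte at offset 23: 0xF0 = 11110000 → 4-byte char (#8). Advance 4.
Byte at offset 27: 0xF0 = 11110000 → 4-byte char (#9). Advance 4.
Byte at offset 31: 0xCF = 11001111 → 2-byte char (#10). Advance 2.
Byte at offset 33: 0xF1 = 11110001 → 4-byte char (#11). Advance 4.
Byte at offset 37: 0xD1 = 11010001 → 2-byte char (#12). Advance 2.
Reached end at offset 39 after 12 code points.

12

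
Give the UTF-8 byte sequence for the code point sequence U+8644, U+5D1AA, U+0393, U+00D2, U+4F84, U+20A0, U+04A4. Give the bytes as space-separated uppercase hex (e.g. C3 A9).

U+8644: 3-byte form → E8 99 84.
U+5D1AA: 4-byte form → F1 9D 86 AA.
U+0393: 2-byte form → CE 93.
U+00D2: 2-byte form → C3 92.
U+4F84: 3-byte form → E4 BE 84.
U+20A0: 3-byte form → E2 82 A0.
U+04A4: 2-byte form → D2 A4.
Concatenated (19 bytes): E8 99 84 F1 9D 86 AA CE 93 C3 92 E4 BE 84 E2 82 A0 D2 A4.

E8 99 84 F1 9D 86 AA CE 93 C3 92 E4 BE 84 E2 82 A0 D2 A4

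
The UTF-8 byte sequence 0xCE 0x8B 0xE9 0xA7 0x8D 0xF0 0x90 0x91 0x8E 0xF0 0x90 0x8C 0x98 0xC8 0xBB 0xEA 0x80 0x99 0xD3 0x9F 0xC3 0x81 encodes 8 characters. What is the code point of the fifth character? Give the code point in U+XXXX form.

U+023B

Offset 0: leading byte 0xCE = 11001110 → 2-byte char #1 = CE 8B.
Offset 2: leading byte 0xE9 = 11101001 → 3-byte char #2 = E9 A7 8D.
Offset 5: leading byte 0xF0 = 11110000 → 4-byte char #3 = F0 90 91 8E.
Offset 9: leading byte 0xF0 = 11110000 → 4-byte char #4 = F0 90 8C 98.
Offset 13: leading byte 0xC8 = 11001000 → 2-byte char #5 = C8 BB.
Leading byte 0xC8 = 11001000 matches 110xxxxx → 2-byte sequence.
Byte 1: 0xC8 = 11001000, payload 01000 (5 bits).
Byte 2: 0xBB = 10111011 (10xxxxxx ✓), payload 111011.
Concatenate: 01000111011 = 0x23B (11 bits → U+023B).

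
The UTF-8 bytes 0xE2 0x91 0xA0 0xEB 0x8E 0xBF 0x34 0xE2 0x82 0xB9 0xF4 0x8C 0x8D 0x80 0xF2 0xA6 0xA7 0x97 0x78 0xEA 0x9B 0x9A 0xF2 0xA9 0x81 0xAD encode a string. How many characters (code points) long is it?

Byte at offset 0: 0xE2 = 11100010 → 3-byte char (#1). Advance 3.
Byte at offset 3: 0xEB = 11101011 → 3-byte char (#2). Advance 3.
Byte at offset 6: 0x34 = 00110100 → 1-byte char (#3). Advance 1.
Byte at offset 7: 0xE2 = 11100010 → 3-byte char (#4). Advance 3.
Byte at offset 10: 0xF4 = 11110100 → 4-byte char (#5). Advance 4.
Byte at offset 14: 0xF2 = 11110010 → 4-byte char (#6). Advance 4.
Byte at offset 18: 0x78 = 01111000 → 1-byte char (#7). Advance 1.
Byte at offset 19: 0xEA = 11101010 → 3-byte char (#8). Advance 3.
Byte at offset 22: 0xF2 = 11110010 → 4-byte char (#9). Advance 4.
Reached end at offset 26 after 9 code points.

9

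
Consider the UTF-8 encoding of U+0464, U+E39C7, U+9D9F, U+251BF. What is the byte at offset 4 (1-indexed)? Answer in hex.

0xA3

1-indexed offset 4 is 0-indexed offset 3.
U+0464 → 2-byte form D1 A4 at offsets 0–1.
U+E39C7 → 4-byte form F3 A3 A7 87 at offsets 2–5.
Offset 3 falls in char 2's range; it's byte 2 of F3 A3 A7 87 = 0xA3.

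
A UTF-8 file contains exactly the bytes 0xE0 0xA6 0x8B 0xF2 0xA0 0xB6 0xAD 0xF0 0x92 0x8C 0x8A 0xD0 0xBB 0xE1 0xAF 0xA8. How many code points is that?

Byte at offset 0: 0xE0 = 11100000 → 3-byte char (#1). Advance 3.
Byte at offset 3: 0xF2 = 11110010 → 4-byte char (#2). Advance 4.
Byte at offset 7: 0xF0 = 11110000 → 4-byte char (#3). Advance 4.
Byte at offset 11: 0xD0 = 11010000 → 2-byte char (#4). Advance 2.
Byte at offset 13: 0xE1 = 11100001 → 3-byte char (#5). Advance 3.
Reached end at offset 16 after 5 code points.

5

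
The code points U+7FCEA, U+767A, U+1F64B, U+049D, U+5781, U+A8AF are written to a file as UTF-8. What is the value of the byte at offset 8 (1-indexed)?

0xF0

1-indexed offset 8 is 0-indexed offset 7.
U+7FCEA → 4-byte form F1 BF B3 AA at offsets 0–3.
U+767A → 3-byte form E7 99 BA at offsets 4–6.
U+1F64B → 4-byte form F0 9F 99 8B at offsets 7–10.
Offset 7 falls in char 3's range; it's byte 1 of F0 9F 99 8B = 0xF0.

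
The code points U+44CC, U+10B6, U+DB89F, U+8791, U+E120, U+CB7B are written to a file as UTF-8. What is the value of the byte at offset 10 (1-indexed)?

1-indexed offset 10 is 0-indexed offset 9.
U+44CC → 3-byte form E4 93 8C at offsets 0–2.
U+10B6 → 3-byte form E1 82 B6 at offsets 3–5.
U+DB89F → 4-byte form F3 9B A2 9F at offsets 6–9.
Offset 9 falls in char 3's range; it's byte 4 of F3 9B A2 9F = 0x9F.

0x9F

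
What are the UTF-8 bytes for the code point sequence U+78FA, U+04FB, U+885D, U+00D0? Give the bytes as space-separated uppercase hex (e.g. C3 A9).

U+78FA: 3-byte form → E7 A3 BA.
U+04FB: 2-byte form → D3 BB.
U+885D: 3-byte form → E8 A1 9D.
U+00D0: 2-byte form → C3 90.
Concatenated (10 bytes): E7 A3 BA D3 BB E8 A1 9D C3 90.

E7 A3 BA D3 BB E8 A1 9D C3 90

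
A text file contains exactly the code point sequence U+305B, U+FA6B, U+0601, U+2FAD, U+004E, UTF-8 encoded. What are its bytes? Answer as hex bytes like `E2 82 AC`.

E3 81 9B EF A9 AB D8 81 E2 BE AD 4E

U+305B: 3-byte form → E3 81 9B.
U+FA6B: 3-byte form → EF A9 AB.
U+0601: 2-byte form → D8 81.
U+2FAD: 3-byte form → E2 BE AD.
U+004E: 1-byte form → 4E.
Concatenated (12 bytes): E3 81 9B EF A9 AB D8 81 E2 BE AD 4E.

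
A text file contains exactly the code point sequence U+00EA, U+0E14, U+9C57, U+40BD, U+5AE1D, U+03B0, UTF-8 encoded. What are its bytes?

U+00EA: 2-byte form → C3 AA.
U+0E14: 3-byte form → E0 B8 94.
U+9C57: 3-byte form → E9 B1 97.
U+40BD: 3-byte form → E4 82 BD.
U+5AE1D: 4-byte form → F1 9A B8 9D.
U+03B0: 2-byte form → CE B0.
Concatenated (17 bytes): C3 AA E0 B8 94 E9 B1 97 E4 82 BD F1 9A B8 9D CE B0.

C3 AA E0 B8 94 E9 B1 97 E4 82 BD F1 9A B8 9D CE B0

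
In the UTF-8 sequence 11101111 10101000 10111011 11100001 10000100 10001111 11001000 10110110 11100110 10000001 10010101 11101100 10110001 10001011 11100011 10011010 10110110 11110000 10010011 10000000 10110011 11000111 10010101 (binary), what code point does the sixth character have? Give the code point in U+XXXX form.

U+36B6

Offset 0: leading byte 0xEF = 11101111 → 3-byte char #1 = EF A8 BB.
Offset 3: leading byte 0xE1 = 11100001 → 3-byte char #2 = E1 84 8F.
Offset 6: leading byte 0xC8 = 11001000 → 2-byte char #3 = C8 B6.
Offset 8: leading byte 0xE6 = 11100110 → 3-byte char #4 = E6 81 95.
Offset 11: leading byte 0xEC = 11101100 → 3-byte char #5 = EC B1 8B.
Offset 14: leading byte 0xE3 = 11100011 → 3-byte char #6 = E3 9A B6.
Leading byte 0xE3 = 11100011 matches 1110xxxx → 3-byte sequence.
Byte 1: 0xE3 = 11100011, payload 0011 (4 bits).
Byte 2: 0x9A = 10011010 (10xxxxxx ✓), payload 011010.
Byte 3: 0xB6 = 10110110 (10xxxxxx ✓), payload 110110.
Concatenate: 0011011010110110 = 0x36B6 (16 bits → U+36B6).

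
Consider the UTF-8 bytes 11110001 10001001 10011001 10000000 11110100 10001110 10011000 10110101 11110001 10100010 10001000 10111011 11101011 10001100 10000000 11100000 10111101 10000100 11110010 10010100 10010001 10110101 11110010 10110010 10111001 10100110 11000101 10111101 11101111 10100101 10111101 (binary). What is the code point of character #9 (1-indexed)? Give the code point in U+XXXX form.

U+F97D

Offset 0: leading byte 0xF1 = 11110001 → 4-byte char #1 = F1 89 99 80.
Offset 4: leading byte 0xF4 = 11110100 → 4-byte char #2 = F4 8E 98 B5.
Offset 8: leading byte 0xF1 = 11110001 → 4-byte char #3 = F1 A2 88 BB.
Offset 12: leading byte 0xEB = 11101011 → 3-byte char #4 = EB 8C 80.
Offset 15: leading byte 0xE0 = 11100000 → 3-byte char #5 = E0 BD 84.
Offset 18: leading byte 0xF2 = 11110010 → 4-byte char #6 = F2 94 91 B5.
Offset 22: leading byte 0xF2 = 11110010 → 4-byte char #7 = F2 B2 B9 A6.
Offset 26: leading byte 0xC5 = 11000101 → 2-byte char #8 = C5 BD.
Offset 28: leading byte 0xEF = 11101111 → 3-byte char #9 = EF A5 BD.
Leading byte 0xEF = 11101111 matches 1110xxxx → 3-byte sequence.
Byte 1: 0xEF = 11101111, payload 1111 (4 bits).
Byte 2: 0xA5 = 10100101 (10xxxxxx ✓), payload 100101.
Byte 3: 0xBD = 10111101 (10xxxxxx ✓), payload 111101.
Concatenate: 1111100101111101 = 0xF97D (16 bits → U+F97D).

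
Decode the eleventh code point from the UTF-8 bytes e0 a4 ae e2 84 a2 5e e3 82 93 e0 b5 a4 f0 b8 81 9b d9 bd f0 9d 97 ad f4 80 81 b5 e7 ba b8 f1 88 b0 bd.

U+48C3D

Offset 0: leading byte 0xE0 = 11100000 → 3-byte char #1 = E0 A4 AE.
Offset 3: leading byte 0xE2 = 11100010 → 3-byte char #2 = E2 84 A2.
Offset 6: leading byte 0x5E = 01011110 → 1-byte char #3 = 5E.
Offset 7: leading byte 0xE3 = 11100011 → 3-byte char #4 = E3 82 93.
Offset 10: leading byte 0xE0 = 11100000 → 3-byte char #5 = E0 B5 A4.
Offset 13: leading byte 0xF0 = 11110000 → 4-byte char #6 = F0 B8 81 9B.
Offset 17: leading byte 0xD9 = 11011001 → 2-byte char #7 = D9 BD.
Offset 19: leading byte 0xF0 = 11110000 → 4-byte char #8 = F0 9D 97 AD.
Offset 23: leading byte 0xF4 = 11110100 → 4-byte char #9 = F4 80 81 B5.
Offset 27: leading byte 0xE7 = 11100111 → 3-byte char #10 = E7 BA B8.
Offset 30: leading byte 0xF1 = 11110001 → 4-byte char #11 = F1 88 B0 BD.
Leading byte 0xF1 = 11110001 matches 11110xxx → 4-byte sequence.
Byte 1: 0xF1 = 11110001, payload 001 (3 bits).
Byte 2: 0x88 = 10001000 (10xxxxxx ✓), payload 001000.
Byte 3: 0xB0 = 10110000 (10xxxxxx ✓), payload 110000.
Byte 4: 0xBD = 10111101 (10xxxxxx ✓), payload 111101.
Concatenate: 001001000110000111101 = 0x48C3D (21 bits → U+48C3D).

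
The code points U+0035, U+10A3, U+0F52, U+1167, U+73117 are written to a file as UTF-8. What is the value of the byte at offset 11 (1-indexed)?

1-indexed offset 11 is 0-indexed offset 10.
U+0035 → 1-byte form 35 at offsets 0–0.
U+10A3 → 3-byte form E1 82 A3 at offsets 1–3.
U+0F52 → 3-byte form E0 BD 92 at offsets 4–6.
U+1167 → 3-byte form E1 85 A7 at offsets 7–9.
U+73117 → 4-byte form F1 B3 84 97 at offsets 10–13.
Offset 10 falls in char 5's range; it's byte 1 of F1 B3 84 97 = 0xF1.

0xF1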